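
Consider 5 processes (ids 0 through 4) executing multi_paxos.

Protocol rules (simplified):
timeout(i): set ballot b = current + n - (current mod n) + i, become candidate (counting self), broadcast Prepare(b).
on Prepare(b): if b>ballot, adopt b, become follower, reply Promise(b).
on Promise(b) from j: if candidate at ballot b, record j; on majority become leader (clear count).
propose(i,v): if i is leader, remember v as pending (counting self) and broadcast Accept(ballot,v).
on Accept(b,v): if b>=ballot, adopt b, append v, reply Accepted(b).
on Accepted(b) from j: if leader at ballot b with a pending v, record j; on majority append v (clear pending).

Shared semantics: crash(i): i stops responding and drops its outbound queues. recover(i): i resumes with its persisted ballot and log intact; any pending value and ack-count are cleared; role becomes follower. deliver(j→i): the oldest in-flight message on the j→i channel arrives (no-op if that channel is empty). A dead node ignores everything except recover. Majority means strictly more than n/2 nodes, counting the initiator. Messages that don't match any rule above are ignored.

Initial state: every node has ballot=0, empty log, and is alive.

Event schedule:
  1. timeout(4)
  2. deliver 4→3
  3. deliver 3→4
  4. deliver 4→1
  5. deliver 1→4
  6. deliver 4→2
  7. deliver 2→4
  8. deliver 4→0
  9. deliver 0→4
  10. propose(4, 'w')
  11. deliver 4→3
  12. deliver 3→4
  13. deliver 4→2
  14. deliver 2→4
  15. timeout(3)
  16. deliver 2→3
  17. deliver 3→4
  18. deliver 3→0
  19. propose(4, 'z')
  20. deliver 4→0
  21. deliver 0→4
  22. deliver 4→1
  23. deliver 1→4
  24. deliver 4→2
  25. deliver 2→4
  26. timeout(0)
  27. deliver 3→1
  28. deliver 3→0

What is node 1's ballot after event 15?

9

e1 timeout(4): 4[cand,b=9,-]
e2 deliver 4→3: 3[foll,b=9,-]
e3 deliver 3→4: ·
e4 deliver 4→1: 1[foll,b=9,-]
e5 deliver 1→4: 4[lead,b=9,-]
e6 deliver 4→2: 2[foll,b=9,-]
e7 deliver 2→4: ·
e8 deliver 4→0: 0[foll,b=9,-]
e9 deliver 0→4: ·
e10 propose(4,'w'): ·
e11 deliver 4→3: 3[foll,b=9,w]
e12 deliver 3→4: ·
e13 deliver 4→2: 2[foll,b=9,w]
e14 deliver 2→4: 4[lead,b=9,w]
e15 timeout(3): 3[cand,b=13,w]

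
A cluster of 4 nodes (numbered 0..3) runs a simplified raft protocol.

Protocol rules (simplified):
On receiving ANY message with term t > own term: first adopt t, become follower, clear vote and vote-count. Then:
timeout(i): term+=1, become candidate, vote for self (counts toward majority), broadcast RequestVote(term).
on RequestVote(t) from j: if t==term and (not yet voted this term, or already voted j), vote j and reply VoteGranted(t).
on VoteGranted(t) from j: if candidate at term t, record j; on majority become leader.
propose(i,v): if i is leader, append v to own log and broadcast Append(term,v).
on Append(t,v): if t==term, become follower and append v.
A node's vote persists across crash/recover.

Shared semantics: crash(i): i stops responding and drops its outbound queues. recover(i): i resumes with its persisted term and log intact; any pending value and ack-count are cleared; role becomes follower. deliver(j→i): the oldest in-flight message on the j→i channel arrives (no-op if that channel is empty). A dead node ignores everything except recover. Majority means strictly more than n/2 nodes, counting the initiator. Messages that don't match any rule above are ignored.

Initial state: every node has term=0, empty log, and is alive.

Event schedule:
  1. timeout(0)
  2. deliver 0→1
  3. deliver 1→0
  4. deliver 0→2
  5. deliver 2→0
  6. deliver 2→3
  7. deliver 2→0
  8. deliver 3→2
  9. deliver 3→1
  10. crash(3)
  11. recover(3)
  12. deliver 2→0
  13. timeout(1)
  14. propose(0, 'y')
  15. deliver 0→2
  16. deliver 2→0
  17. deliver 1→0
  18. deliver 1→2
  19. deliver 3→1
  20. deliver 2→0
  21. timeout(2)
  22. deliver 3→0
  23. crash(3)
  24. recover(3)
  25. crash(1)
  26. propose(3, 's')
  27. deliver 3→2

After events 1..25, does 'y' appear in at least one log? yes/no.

step 1 timeout(0): 0={cand,t=1,log=-}
step 2 deliver 0→1: 1={foll,t=1,log=-}
step 3 deliver 1→0: —
step 4 deliver 0→2: 2={foll,t=1,log=-}
step 5 deliver 2→0: 0={lead,t=1,log=-}
step 6 deliver 2→3: —
step 7 deliver 2→0: —
step 8 deliver 3→2: —
step 9 deliver 3→1: —
step 10 crash(3): 3={✗foll,t=0,log=-}
step 11 recover(3): 3={foll,t=0,log=-}
step 12 deliver 2→0: —
step 13 timeout(1): 1={cand,t=2,log=-}
step 14 propose(0,'y'): 0={lead,t=1,log=y}
step 15 deliver 0→2: 2={foll,t=1,log=y}
step 16 deliver 2→0: —
step 17 deliver 1→0: 0={foll,t=2,log=y}
step 18 deliver 1→2: 2={foll,t=2,log=y}
step 19 deliver 3→1: —
step 20 deliver 2→0: —
step 21 timeout(2): 2={cand,t=3,log=y}
step 22 deliver 3→0: —
step 23 crash(3): 3={✗foll,t=0,log=-}
step 24 recover(3): 3={foll,t=0,log=-}
step 25 crash(1): 1={✗cand,t=2,log=-}

yes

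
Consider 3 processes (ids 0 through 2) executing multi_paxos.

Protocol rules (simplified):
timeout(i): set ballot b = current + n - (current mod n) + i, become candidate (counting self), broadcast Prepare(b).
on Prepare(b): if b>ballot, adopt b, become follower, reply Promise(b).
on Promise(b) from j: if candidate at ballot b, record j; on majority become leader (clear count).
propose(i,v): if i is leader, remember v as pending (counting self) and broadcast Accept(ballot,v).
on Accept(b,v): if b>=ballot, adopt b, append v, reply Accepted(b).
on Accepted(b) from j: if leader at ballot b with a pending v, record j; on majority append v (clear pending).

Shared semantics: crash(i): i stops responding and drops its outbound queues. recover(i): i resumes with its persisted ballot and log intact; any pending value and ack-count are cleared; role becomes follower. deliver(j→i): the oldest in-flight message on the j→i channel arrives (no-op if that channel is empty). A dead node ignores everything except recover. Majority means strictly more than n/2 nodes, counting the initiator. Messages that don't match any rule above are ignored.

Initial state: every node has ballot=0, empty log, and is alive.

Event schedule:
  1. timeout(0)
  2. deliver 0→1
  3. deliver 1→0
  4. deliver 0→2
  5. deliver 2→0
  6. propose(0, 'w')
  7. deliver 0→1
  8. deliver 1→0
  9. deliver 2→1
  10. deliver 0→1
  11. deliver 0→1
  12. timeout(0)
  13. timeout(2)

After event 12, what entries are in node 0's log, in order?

1. timeout(0):  <0:cand b3 ->
2. deliver 0→1:  <1:foll b3 ->
3. deliver 1→0:  <0:lead b3 ->
4. deliver 0→2:  <2:foll b3 ->
5. deliver 2→0:  nop
6. propose(0,'w'):  nop
7. deliver 0→1:  <1:foll b3 w>
8. deliver 1→0:  <0:lead b3 w>
9. deliver 2→1:  nop
10. deliver 0→1:  nop
11. deliver 0→1:  nop
12. timeout(0):  <0:cand b6 w>

w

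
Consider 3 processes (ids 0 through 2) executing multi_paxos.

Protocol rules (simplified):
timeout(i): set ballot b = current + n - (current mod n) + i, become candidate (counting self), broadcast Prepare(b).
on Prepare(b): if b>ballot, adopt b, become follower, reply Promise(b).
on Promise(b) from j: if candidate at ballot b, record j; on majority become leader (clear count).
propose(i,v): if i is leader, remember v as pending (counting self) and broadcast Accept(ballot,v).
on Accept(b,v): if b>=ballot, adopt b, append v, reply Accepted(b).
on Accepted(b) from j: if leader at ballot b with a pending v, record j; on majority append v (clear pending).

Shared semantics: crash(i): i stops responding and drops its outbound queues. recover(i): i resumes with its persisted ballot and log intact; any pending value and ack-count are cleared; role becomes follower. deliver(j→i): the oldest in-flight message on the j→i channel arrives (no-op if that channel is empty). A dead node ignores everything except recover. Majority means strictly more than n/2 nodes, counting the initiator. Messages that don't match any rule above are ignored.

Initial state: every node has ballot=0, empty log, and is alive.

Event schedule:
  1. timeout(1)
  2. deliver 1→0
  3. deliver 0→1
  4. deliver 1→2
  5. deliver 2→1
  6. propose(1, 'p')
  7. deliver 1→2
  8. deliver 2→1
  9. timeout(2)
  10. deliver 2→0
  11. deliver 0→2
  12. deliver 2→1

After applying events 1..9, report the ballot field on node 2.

e1 timeout(1): 1[cand,b=4,-]
e2 deliver 1→0: 0[foll,b=4,-]
e3 deliver 0→1: 1[lead,b=4,-]
e4 deliver 1→2: 2[foll,b=4,-]
e5 deliver 2→1: ·
e6 propose(1,'p'): ·
e7 deliver 1→2: 2[foll,b=4,p]
e8 deliver 2→1: 1[lead,b=4,p]
e9 timeout(2): 2[cand,b=8,p]

8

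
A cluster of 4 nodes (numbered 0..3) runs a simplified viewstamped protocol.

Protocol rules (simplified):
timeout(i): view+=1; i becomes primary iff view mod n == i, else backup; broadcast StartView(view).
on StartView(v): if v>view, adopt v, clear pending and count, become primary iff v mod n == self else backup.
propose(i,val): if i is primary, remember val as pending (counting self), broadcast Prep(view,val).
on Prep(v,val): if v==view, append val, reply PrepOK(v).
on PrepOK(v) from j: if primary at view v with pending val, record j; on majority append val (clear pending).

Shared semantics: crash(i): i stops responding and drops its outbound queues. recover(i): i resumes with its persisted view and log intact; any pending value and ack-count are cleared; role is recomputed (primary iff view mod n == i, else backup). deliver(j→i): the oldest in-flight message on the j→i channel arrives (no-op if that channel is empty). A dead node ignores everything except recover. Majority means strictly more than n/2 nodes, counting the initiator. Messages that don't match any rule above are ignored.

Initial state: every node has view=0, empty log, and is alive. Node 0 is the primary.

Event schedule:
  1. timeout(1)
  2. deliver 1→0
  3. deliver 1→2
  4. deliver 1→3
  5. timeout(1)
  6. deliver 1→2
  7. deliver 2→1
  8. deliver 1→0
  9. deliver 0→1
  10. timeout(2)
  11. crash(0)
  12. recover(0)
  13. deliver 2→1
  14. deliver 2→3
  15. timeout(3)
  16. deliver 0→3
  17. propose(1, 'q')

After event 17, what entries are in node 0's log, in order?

empty

[1] timeout(1) → N1(prim v1 [-])
[2] deliver 1→0 → N0(back v1 [-])
[3] deliver 1→2 → N2(back v1 [-])
[4] deliver 1→3 → N3(back v1 [-])
[5] timeout(1) → N1(back v2 [-])
[6] deliver 1→2 → N2(prim v2 [-])
[7] deliver 2→1 → ∅
[8] deliver 1→0 → N0(back v2 [-])
[9] deliver 0→1 → ∅
[10] timeout(2) → N2(back v3 [-])
[11] crash(0) → N0(✗back v2 [-])
[12] recover(0) → N0(back v2 [-])
[13] deliver 2→1 → N1(back v3 [-])
[14] deliver 2→3 → N3(prim v3 [-])
[15] timeout(3) → N3(back v4 [-])
[16] deliver 0→3 → ∅
[17] propose(1,'q') → ∅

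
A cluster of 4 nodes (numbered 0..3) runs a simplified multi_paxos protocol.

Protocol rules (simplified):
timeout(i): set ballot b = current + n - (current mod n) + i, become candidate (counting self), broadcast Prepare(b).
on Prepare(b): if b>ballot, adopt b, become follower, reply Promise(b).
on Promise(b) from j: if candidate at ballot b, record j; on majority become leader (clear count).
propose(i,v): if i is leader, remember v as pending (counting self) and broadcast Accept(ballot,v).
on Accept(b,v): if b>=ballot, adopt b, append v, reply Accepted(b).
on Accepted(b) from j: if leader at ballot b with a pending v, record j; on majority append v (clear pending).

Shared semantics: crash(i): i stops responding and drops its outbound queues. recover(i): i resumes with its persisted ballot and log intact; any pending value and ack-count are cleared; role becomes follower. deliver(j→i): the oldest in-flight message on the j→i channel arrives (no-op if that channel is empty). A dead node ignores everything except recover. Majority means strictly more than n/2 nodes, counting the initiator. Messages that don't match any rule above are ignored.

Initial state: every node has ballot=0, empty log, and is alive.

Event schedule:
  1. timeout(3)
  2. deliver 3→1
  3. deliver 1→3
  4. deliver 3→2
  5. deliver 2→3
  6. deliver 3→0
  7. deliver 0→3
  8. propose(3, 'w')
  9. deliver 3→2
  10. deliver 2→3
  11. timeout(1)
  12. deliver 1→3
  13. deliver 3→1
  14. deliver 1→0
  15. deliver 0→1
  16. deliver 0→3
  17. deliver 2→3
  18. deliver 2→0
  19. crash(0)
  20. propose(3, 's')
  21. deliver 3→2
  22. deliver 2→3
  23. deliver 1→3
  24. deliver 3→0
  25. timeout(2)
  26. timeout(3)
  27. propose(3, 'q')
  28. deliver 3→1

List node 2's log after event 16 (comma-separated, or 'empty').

[1] timeout(3) → N3(cand b7 [-])
[2] deliver 3→1 → N1(foll b7 [-])
[3] deliver 1→3 → ∅
[4] deliver 3→2 → N2(foll b7 [-])
[5] deliver 2→3 → N3(lead b7 [-])
[6] deliver 3→0 → N0(foll b7 [-])
[7] deliver 0→3 → ∅
[8] propose(3,'w') → ∅
[9] deliver 3→2 → N2(foll b7 [w])
[10] deliver 2→3 → ∅
[11] timeout(1) → N1(cand b9 [-])
[12] deliver 1→3 → N3(foll b9 [-])
[13] deliver 3→1 → ∅
[14] deliver 1→0 → N0(foll b9 [-])
[15] deliver 0→1 → ∅
[16] deliver 0→3 → ∅

w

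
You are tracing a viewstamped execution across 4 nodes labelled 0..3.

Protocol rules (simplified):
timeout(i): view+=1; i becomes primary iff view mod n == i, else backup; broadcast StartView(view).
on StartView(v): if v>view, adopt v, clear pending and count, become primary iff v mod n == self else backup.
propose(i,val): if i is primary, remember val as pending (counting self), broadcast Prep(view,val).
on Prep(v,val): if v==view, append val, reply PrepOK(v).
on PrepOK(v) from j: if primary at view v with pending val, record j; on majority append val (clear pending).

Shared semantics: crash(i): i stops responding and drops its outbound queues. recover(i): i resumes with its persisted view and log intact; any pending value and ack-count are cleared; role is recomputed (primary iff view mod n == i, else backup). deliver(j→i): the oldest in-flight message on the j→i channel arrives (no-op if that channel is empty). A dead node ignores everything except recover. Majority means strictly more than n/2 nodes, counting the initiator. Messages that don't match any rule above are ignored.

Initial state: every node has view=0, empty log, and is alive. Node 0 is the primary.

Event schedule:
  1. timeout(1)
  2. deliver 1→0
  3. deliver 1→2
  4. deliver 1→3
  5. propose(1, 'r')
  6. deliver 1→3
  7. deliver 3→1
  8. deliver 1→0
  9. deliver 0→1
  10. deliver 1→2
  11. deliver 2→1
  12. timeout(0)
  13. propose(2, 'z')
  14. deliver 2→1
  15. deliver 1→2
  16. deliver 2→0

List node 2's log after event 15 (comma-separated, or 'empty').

step 1 timeout(1): 1={prim,v=1,log=-}
step 2 deliver 1→0: 0={back,v=1,log=-}
step 3 deliver 1→2: 2={back,v=1,log=-}
step 4 deliver 1→3: 3={back,v=1,log=-}
step 5 propose(1,'r'): —
step 6 deliver 1→3: 3={back,v=1,log=r}
step 7 deliver 3→1: —
step 8 deliver 1→0: 0={back,v=1,log=r}
step 9 deliver 0→1: 1={prim,v=1,log=r}
step 10 deliver 1→2: 2={back,v=1,log=r}
step 11 deliver 2→1: —
step 12 timeout(0): 0={back,v=2,log=r}
step 13 propose(2,'z'): —
step 14 deliver 2→1: —
step 15 deliver 1→2: —

r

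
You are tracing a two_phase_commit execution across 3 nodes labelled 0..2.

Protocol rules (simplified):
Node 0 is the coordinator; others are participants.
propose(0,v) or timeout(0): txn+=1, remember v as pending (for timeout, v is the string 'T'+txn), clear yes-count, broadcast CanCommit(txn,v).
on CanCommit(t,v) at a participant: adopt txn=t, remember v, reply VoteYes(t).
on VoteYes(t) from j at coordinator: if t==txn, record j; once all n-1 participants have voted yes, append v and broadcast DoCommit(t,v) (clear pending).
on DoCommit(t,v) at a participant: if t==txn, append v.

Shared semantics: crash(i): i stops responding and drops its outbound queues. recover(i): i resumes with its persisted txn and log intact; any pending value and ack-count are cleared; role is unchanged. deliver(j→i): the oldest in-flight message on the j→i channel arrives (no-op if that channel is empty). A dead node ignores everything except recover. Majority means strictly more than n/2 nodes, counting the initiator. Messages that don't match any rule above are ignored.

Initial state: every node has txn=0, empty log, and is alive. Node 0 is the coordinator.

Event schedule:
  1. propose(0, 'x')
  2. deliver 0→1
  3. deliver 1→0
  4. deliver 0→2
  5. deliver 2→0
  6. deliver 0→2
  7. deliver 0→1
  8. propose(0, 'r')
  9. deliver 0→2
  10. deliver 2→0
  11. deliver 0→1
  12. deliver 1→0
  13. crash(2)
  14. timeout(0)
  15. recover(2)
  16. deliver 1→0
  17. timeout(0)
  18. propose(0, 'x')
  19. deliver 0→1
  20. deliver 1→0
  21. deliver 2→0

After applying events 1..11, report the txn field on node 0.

step 1 propose(0,'x'): 0={coor,t=1,log=-}
step 2 deliver 0→1: 1={part,t=1,log=-}
step 3 deliver 1→0: —
step 4 deliver 0→2: 2={part,t=1,log=-}
step 5 deliver 2→0: 0={coor,t=1,log=x}
step 6 deliver 0→2: 2={part,t=1,log=x}
step 7 deliver 0→1: 1={part,t=1,log=x}
step 8 propose(0,'r'): 0={coor,t=2,log=x}
step 9 deliver 0→2: 2={part,t=2,log=x}
step 10 deliver 2→0: —
step 11 deliver 0→1: 1={part,t=2,log=x}

2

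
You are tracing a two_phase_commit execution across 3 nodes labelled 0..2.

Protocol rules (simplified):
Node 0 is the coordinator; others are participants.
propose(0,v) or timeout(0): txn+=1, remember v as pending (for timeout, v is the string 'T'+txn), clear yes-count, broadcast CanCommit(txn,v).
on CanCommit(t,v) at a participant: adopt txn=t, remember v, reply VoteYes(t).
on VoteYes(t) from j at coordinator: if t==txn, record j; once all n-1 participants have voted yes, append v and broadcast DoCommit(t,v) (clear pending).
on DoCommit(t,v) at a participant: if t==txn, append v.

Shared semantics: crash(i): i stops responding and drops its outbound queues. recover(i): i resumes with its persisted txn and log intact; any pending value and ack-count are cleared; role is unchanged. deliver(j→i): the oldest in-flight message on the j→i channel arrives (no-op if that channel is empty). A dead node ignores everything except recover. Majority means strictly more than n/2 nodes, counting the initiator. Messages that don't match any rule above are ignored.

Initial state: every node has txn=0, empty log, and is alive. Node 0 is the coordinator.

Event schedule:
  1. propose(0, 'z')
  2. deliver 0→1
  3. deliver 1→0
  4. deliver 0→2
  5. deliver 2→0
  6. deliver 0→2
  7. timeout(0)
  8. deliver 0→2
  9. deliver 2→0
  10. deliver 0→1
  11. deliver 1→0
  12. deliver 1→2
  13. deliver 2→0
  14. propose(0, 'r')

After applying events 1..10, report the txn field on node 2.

e1 propose(0,'z'): 0[coor,t=1,-]
e2 deliver 0→1: 1[part,t=1,-]
e3 deliver 1→0: ·
e4 deliver 0→2: 2[part,t=1,-]
e5 deliver 2→0: 0[coor,t=1,z]
e6 deliver 0→2: 2[part,t=1,z]
e7 timeout(0): 0[coor,t=2,z]
e8 deliver 0→2: 2[part,t=2,z]
e9 deliver 2→0: ·
e10 deliver 0→1: 1[part,t=1,z]

2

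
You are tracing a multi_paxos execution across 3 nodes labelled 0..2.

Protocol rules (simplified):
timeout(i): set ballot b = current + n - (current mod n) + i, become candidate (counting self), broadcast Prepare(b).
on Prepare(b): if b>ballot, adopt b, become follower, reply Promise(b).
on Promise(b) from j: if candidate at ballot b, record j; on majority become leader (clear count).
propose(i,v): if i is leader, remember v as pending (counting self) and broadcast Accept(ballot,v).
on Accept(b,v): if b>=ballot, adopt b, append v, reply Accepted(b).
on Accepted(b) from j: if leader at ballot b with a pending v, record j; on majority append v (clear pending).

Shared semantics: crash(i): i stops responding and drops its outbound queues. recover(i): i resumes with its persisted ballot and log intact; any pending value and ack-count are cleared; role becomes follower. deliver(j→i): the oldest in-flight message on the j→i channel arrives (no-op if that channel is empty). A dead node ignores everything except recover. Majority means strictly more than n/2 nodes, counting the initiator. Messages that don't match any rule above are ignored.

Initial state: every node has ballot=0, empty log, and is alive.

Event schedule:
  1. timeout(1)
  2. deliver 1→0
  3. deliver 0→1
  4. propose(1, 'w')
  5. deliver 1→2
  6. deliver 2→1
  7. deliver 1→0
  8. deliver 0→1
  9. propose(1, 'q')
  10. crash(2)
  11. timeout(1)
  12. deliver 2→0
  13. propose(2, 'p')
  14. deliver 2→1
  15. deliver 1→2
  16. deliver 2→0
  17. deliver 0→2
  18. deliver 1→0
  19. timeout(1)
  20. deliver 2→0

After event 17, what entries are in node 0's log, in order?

[1] timeout(1) → N1(cand b4 [-])
[2] deliver 1→0 → N0(foll b4 [-])
[3] deliver 0→1 → N1(lead b4 [-])
[4] propose(1,'w') → ∅
[5] deliver 1→2 → N2(foll b4 [-])
[6] deliver 2→1 → ∅
[7] deliver 1→0 → N0(foll b4 [w])
[8] deliver 0→1 → N1(lead b4 [w])
[9] propose(1,'q') → ∅
[10] crash(2) → N2(✗foll b4 [-])
[11] timeout(1) → N1(cand b7 [w])
[12] deliver 2→0 → ∅
[13] propose(2,'p') → ∅
[14] deliver 2→1 → ∅
[15] deliver 1→2 → ∅
[16] deliver 2→0 → ∅
[17] deliver 0→2 → ∅

w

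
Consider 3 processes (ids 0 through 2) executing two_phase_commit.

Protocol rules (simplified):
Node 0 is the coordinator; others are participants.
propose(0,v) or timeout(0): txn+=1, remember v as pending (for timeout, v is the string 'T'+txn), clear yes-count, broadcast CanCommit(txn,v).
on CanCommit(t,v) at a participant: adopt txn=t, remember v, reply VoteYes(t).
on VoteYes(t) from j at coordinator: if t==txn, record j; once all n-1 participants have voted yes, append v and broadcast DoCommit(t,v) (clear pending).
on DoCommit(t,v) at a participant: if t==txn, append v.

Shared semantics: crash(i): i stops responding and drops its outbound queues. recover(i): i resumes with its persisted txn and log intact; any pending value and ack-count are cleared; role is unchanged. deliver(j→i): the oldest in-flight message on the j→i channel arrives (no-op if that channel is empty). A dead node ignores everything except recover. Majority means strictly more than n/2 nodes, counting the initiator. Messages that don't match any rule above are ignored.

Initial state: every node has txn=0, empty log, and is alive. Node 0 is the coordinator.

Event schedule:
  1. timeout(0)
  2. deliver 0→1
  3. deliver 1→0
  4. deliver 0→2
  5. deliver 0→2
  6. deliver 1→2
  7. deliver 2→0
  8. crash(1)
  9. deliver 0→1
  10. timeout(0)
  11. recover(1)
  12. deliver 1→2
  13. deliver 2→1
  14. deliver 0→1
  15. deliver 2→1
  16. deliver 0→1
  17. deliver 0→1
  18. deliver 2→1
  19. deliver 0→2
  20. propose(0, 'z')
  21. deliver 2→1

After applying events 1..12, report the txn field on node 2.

1

step 1 timeout(0): 0={coor,t=1,log=-}
step 2 deliver 0→1: 1={part,t=1,log=-}
step 3 deliver 1→0: —
step 4 deliver 0→2: 2={part,t=1,log=-}
step 5 deliver 0→2: —
step 6 deliver 1→2: —
step 7 deliver 2→0: 0={coor,t=1,log=T1}
step 8 crash(1): 1={✗part,t=1,log=-}
step 9 deliver 0→1: —
step 10 timeout(0): 0={coor,t=2,log=T1}
step 11 recover(1): 1={part,t=1,log=-}
step 12 deliver 1→2: —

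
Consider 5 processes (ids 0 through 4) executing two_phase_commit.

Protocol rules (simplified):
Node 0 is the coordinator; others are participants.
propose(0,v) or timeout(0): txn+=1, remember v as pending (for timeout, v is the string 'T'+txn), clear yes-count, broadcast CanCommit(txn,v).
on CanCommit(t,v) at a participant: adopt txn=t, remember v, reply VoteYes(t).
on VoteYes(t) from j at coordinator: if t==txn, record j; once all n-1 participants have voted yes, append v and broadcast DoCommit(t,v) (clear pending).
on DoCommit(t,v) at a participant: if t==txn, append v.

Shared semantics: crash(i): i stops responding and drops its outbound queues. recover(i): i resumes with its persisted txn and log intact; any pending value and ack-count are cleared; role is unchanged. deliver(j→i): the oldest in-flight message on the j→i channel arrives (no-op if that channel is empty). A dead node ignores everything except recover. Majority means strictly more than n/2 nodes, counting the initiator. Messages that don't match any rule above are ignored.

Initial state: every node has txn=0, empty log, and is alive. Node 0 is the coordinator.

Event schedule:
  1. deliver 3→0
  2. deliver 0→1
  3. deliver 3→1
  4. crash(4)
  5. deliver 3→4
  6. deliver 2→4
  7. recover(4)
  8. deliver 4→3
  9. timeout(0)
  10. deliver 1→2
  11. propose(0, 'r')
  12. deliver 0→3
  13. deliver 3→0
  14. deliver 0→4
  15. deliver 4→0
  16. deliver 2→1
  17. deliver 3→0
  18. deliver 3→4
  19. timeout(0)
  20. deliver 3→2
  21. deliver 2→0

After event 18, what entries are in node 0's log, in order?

empty

1. deliver 3→0:  nop
2. deliver 0→1:  nop
3. deliver 3→1:  nop
4. crash(4):  <4:✗part t0 ->
5. deliver 3→4:  nop
6. deliver 2→4:  nop
7. recover(4):  <4:part t0 ->
8. deliver 4→3:  nop
9. timeout(0):  <0:coor t1 ->
10. deliver 1→2:  nop
11. propose(0,'r'):  <0:coor t2 ->
12. deliver 0→3:  <3:part t1 ->
13. deliver 3→0:  nop
14. deliver 0→4:  <4:part t1 ->
15. deliver 4→0:  nop
16. deliver 2→1:  nop
17. deliver 3→0:  nop
18. deliver 3→4:  nop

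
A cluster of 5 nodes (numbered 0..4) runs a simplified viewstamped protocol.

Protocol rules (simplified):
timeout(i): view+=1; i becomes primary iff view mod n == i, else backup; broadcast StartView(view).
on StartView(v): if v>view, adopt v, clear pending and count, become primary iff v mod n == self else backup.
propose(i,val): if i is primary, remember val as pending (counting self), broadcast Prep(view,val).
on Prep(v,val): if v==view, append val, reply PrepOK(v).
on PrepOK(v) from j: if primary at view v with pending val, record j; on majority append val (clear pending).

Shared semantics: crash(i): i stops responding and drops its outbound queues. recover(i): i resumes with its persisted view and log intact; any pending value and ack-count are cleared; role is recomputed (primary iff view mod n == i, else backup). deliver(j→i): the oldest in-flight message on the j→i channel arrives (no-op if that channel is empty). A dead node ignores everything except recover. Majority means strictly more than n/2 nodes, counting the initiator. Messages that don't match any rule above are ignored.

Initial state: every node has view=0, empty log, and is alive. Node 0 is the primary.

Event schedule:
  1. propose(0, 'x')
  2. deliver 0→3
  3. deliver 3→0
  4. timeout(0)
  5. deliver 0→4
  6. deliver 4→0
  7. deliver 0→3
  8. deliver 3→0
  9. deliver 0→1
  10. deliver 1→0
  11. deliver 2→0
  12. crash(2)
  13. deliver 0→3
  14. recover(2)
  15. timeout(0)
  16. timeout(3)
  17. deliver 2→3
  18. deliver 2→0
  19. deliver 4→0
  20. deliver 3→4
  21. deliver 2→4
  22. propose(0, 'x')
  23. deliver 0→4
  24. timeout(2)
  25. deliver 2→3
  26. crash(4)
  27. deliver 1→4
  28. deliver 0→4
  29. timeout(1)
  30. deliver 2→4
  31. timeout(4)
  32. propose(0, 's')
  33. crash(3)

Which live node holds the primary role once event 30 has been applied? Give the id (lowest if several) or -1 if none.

[1] propose(0,'x') → ∅
[2] deliver 0→3 → N3(back v0 [x])
[3] deliver 3→0 → ∅
[4] timeout(0) → N0(back v1 [-])
[5] deliver 0→4 → N4(back v0 [x])
[6] deliver 4→0 → ∅
[7] deliver 0→3 → N3(back v1 [x])
[8] deliver 3→0 → ∅
[9] deliver 0→1 → N1(back v0 [x])
[10] deliver 1→0 → ∅
[11] deliver 2→0 → ∅
[12] crash(2) → N2(✗back v0 [-])
[13] deliver 0→3 → ∅
[14] recover(2) → N2(back v0 [-])
[15] timeout(0) → N0(back v2 [-])
[16] timeout(3) → N3(back v2 [x])
[17] deliver 2→3 → ∅
[18] deliver 2→0 → ∅
[19] deliver 4→0 → ∅
[20] deliver 3→4 → N4(back v2 [x])
[21] deliver 2→4 → ∅
[22] propose(0,'x') → ∅
[23] deliver 0→4 → ∅
[24] timeout(2) → N2(back v1 [-])
[25] deliver 2→3 → ∅
[26] crash(4) → N4(✗back v2 [x])
[27] deliver 1→4 → ∅
[28] deliver 0→4 → ∅
[29] timeout(1) → N1(prim v1 [x])
[30] deliver 2→4 → ∅

1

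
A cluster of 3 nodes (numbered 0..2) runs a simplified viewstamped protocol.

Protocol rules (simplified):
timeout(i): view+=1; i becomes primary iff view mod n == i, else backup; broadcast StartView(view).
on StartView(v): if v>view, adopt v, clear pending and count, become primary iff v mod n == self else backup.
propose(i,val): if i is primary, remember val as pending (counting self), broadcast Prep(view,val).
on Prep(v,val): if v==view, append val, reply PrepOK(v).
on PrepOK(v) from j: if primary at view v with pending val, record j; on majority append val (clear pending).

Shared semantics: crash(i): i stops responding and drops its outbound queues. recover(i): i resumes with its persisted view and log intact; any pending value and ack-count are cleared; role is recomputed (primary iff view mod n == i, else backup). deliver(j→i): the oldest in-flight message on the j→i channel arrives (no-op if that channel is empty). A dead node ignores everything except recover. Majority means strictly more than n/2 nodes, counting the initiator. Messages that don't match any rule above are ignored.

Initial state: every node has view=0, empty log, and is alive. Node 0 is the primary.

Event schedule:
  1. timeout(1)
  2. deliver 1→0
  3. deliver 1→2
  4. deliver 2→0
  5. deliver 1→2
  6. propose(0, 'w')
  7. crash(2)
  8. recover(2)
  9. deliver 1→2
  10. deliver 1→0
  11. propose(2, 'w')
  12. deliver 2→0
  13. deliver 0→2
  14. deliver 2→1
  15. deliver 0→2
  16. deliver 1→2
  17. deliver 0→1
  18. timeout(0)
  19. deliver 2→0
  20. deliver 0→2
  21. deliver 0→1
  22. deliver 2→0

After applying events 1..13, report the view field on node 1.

step 1 timeout(1): 1={prim,v=1,log=-}
step 2 deliver 1→0: 0={back,v=1,log=-}
step 3 deliver 1→2: 2={back,v=1,log=-}
step 4 deliver 2→0: —
step 5 deliver 1→2: —
step 6 propose(0,'w'): —
step 7 crash(2): 2={✗back,v=1,log=-}
step 8 recover(2): 2={back,v=1,log=-}
step 9 deliver 1→2: —
step 10 deliver 1→0: —
step 11 propose(2,'w'): —
step 12 deliver 2→0: —
step 13 deliver 0→2: —

1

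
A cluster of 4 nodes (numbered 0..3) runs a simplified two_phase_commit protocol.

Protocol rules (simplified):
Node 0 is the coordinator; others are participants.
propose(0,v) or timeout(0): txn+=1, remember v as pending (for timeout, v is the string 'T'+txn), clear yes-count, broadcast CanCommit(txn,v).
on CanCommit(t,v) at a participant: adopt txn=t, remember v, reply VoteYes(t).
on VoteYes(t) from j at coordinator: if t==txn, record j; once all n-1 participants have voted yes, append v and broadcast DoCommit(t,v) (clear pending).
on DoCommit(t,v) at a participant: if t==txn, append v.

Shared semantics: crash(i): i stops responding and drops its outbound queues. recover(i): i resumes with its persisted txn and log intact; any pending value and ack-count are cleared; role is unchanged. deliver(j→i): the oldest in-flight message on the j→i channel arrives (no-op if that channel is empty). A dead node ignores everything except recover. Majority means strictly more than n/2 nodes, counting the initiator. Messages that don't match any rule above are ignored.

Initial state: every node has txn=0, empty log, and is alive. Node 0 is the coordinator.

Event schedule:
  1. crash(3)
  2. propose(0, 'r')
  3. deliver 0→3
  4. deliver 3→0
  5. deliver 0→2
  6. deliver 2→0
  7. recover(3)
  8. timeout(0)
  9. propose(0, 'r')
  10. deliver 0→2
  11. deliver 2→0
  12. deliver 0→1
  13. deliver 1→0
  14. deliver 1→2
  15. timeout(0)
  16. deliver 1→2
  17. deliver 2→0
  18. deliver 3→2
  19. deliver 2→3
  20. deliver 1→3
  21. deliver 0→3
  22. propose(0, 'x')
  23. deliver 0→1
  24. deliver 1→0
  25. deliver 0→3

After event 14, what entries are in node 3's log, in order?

[1] crash(3) → N3(✗part t0 [-])
[2] propose(0,'r') → N0(coor t1 [-])
[3] deliver 0→3 → ∅
[4] deliver 3→0 → ∅
[5] deliver 0→2 → N2(part t1 [-])
[6] deliver 2→0 → ∅
[7] recover(3) → N3(part t0 [-])
[8] timeout(0) → N0(coor t2 [-])
[9] propose(0,'r') → N0(coor t3 [-])
[10] deliver 0→2 → N2(part t2 [-])
[11] deliver 2→0 → ∅
[12] deliver 0→1 → N1(part t1 [-])
[13] deliver 1→0 → ∅
[14] deliver 1→2 → ∅

empty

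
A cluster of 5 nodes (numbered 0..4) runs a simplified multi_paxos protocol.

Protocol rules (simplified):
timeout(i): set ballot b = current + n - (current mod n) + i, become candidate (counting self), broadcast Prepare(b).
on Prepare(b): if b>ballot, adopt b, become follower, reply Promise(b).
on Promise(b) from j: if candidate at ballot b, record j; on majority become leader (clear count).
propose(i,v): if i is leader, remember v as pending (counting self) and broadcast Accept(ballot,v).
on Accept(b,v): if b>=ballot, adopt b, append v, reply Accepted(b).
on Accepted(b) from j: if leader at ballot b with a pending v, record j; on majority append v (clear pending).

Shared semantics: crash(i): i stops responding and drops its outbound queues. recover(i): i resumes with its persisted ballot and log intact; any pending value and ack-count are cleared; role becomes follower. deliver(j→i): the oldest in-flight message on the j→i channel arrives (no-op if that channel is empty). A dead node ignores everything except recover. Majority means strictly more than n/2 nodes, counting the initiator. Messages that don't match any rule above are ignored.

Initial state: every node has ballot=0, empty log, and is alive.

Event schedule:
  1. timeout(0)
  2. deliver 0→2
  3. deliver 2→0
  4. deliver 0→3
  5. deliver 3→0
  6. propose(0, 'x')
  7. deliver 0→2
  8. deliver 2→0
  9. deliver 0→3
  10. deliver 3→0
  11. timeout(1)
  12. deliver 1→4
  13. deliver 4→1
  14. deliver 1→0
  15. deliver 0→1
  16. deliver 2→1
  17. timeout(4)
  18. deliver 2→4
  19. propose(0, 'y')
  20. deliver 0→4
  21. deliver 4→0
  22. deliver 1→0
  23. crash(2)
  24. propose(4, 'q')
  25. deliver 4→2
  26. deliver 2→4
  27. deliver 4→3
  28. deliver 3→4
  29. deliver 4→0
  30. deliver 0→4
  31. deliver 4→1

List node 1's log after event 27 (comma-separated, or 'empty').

after 1 — timeout(0): n0:cand/b5/[-]
after 2 — deliver 0→2: n2:foll/b5/[-]
after 3 — deliver 2→0: ·
after 4 — deliver 0→3: n3:foll/b5/[-]
after 5 — deliver 3→0: n0:lead/b5/[-]
after 6 — propose(0,'x'): ·
after 7 — deliver 0→2: n2:foll/b5/[x]
after 8 — deliver 2→0: ·
after 9 — deliver 0→3: n3:foll/b5/[x]
after 10 — deliver 3→0: n0:lead/b5/[x]
after 11 — timeout(1): n1:cand/b6/[-]
after 12 — deliver 1→4: n4:foll/b6/[-]
after 13 — deliver 4→1: ·
after 14 — deliver 1→0: n0:foll/b6/[x]
after 15 — deliver 0→1: ·
after 16 — deliver 2→1: ·
after 17 — timeout(4): n4:cand/b14/[-]
after 18 — deliver 2→4: ·
after 19 — propose(0,'y'): ·
after 20 — deliver 0→4: ·
after 21 — deliver 4→0: n0:foll/b14/[x]
after 22 — deliver 1→0: ·
after 23 — crash(2): n2:✗foll/b5/[x]
after 24 — propose(4,'q'): ·
after 25 — deliver 4→2: ·
after 26 — deliver 2→4: ·
after 27 — deliver 4→3: n3:foll/b14/[x]

empty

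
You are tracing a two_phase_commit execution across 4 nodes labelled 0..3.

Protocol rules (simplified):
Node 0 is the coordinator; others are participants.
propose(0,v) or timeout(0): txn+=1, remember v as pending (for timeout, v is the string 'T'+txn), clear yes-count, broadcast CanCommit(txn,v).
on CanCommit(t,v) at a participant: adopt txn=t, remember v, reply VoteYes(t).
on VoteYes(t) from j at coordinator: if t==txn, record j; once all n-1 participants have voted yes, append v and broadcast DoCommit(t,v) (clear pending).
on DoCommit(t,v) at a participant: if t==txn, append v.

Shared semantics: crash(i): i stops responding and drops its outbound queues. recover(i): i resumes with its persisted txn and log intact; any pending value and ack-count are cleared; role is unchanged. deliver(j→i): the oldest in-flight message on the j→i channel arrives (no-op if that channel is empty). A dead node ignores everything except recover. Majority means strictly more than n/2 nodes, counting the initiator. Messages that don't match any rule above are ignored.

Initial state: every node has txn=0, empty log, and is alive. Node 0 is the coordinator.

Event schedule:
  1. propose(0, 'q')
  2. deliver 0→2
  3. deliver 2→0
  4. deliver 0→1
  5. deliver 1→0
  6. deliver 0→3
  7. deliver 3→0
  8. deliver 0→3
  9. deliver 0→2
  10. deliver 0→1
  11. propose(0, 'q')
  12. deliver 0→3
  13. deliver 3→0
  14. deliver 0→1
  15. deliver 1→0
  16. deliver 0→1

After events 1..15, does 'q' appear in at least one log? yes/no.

e1 propose(0,'q'): 0[coor,t=1,-]
e2 deliver 0→2: 2[part,t=1,-]
e3 deliver 2→0: ·
e4 deliver 0→1: 1[part,t=1,-]
e5 deliver 1→0: ·
e6 deliver 0→3: 3[part,t=1,-]
e7 deliver 3→0: 0[coor,t=1,q]
e8 deliver 0→3: 3[part,t=1,q]
e9 deliver 0→2: 2[part,t=1,q]
e10 deliver 0→1: 1[part,t=1,q]
e11 propose(0,'q'): 0[coor,t=2,q]
e12 deliver 0→3: 3[part,t=2,q]
e13 deliver 3→0: ·
e14 deliver 0→1: 1[part,t=2,q]
e15 deliver 1→0: ·

yes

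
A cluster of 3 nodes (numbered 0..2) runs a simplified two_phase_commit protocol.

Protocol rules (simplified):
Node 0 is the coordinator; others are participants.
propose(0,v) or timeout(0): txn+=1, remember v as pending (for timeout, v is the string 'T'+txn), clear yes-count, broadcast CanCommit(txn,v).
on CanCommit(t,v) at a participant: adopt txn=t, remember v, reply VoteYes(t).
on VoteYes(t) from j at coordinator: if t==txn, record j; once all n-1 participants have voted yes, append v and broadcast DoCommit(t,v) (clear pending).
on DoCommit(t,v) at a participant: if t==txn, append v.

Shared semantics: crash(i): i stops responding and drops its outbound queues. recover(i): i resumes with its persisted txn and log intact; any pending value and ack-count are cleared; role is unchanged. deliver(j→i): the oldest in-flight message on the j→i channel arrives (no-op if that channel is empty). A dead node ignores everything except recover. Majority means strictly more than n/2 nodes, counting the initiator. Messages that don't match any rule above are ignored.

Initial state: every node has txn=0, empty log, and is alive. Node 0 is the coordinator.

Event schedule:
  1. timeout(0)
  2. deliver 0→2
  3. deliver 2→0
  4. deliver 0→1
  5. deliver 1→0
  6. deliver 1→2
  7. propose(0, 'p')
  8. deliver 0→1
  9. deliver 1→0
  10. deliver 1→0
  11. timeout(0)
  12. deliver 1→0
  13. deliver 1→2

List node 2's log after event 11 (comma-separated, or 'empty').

empty

step 1 timeout(0): 0={coor,t=1,log=-}
step 2 deliver 0→2: 2={part,t=1,log=-}
step 3 deliver 2→0: —
step 4 deliver 0→1: 1={part,t=1,log=-}
step 5 deliver 1→0: 0={coor,t=1,log=T1}
step 6 deliver 1→2: —
step 7 propose(0,'p'): 0={coor,t=2,log=T1}
step 8 deliver 0→1: 1={part,t=1,log=T1}
step 9 deliver 1→0: —
step 10 deliver 1→0: —
step 11 timeout(0): 0={coor,t=3,log=T1}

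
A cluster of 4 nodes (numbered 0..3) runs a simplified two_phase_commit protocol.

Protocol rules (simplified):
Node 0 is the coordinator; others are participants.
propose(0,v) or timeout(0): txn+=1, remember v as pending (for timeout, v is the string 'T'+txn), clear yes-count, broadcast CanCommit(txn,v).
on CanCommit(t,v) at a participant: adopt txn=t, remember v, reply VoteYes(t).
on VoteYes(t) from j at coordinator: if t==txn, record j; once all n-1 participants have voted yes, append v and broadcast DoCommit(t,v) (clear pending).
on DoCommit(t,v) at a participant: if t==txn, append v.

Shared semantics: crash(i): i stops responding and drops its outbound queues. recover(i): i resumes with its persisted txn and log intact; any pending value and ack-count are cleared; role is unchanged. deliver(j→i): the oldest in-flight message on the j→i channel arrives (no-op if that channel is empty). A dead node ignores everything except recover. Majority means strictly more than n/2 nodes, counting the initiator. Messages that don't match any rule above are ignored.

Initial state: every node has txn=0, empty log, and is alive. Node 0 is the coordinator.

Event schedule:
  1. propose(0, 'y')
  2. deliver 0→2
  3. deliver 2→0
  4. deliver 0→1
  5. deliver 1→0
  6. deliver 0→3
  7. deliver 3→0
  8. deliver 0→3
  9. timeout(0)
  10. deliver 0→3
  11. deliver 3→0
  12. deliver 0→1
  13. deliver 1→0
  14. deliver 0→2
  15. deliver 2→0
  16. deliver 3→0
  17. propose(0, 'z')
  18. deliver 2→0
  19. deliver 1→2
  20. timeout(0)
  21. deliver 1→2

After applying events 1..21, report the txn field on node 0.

e1 propose(0,'y'): 0[coor,t=1,-]
e2 deliver 0→2: 2[part,t=1,-]
e3 deliver 2→0: ·
e4 deliver 0→1: 1[part,t=1,-]
e5 deliver 1→0: ·
e6 deliver 0→3: 3[part,t=1,-]
e7 deliver 3→0: 0[coor,t=1,y]
e8 deliver 0→3: 3[part,t=1,y]
e9 timeout(0): 0[coor,t=2,y]
e10 deliver 0→3: 3[part,t=2,y]
e11 deliver 3→0: ·
e12 deliver 0→1: 1[part,t=1,y]
e13 deliver 1→0: ·
e14 deliver 0→2: 2[part,t=1,y]
e15 deliver 2→0: ·
e16 deliver 3→0: ·
e17 propose(0,'z'): 0[coor,t=3,y]
e18 deliver 2→0: ·
e19 deliver 1→2: ·
e20 timeout(0): 0[coor,t=4,y]
e21 deliver 1→2: ·

4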